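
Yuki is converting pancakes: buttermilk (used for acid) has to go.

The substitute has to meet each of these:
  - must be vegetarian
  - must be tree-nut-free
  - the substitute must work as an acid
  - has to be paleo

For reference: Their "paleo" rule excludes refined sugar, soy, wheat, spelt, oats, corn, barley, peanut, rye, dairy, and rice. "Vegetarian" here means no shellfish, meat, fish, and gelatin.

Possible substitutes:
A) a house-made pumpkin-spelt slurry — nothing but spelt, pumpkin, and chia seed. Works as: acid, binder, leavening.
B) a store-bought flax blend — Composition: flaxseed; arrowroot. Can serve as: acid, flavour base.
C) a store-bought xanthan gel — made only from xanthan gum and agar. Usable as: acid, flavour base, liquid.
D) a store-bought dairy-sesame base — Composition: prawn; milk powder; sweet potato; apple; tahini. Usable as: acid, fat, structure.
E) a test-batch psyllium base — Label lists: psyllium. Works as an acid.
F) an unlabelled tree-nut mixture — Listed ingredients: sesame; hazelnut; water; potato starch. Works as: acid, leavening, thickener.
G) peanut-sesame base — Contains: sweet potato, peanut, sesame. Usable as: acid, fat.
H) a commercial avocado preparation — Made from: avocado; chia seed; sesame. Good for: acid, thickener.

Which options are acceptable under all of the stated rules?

B, C, E, H

A: has spelt, so not paleo — no
B: all constraints satisfied — valid
C: paleo, no tree nuts — valid
D: has milk powder, so not paleo; has prawn, so not vegetarian — out
E: all constraints satisfied — valid
F: has hazelnut, so not tree-nut-free — out
G: has peanut, so not paleo — no
H: works as an acid, no tree nuts, paleo — valid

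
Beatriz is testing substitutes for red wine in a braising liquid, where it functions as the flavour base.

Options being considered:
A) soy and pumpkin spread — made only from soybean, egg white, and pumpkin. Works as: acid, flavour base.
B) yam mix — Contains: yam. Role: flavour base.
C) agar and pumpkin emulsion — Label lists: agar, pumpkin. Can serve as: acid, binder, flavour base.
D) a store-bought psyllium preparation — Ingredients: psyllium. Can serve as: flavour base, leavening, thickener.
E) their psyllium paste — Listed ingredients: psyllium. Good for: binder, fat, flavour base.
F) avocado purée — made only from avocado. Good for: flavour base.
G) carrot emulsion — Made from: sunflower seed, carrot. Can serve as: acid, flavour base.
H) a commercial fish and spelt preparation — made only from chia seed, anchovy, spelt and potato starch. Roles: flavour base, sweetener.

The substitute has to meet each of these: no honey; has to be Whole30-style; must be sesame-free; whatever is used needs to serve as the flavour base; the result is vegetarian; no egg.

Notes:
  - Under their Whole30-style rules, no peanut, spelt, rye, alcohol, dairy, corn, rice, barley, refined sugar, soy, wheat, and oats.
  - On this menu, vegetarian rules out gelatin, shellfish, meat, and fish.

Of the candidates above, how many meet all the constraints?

6

A: has soybean, so not Whole30-style; has egg white, so not egg-free — reject
B: all constraints satisfied — valid
C: works as a flavour base, no honey, no sesame — keep
D: nothing on the exclusion list — valid
E: no honey, vegetarian — valid
F: all constraints satisfied — keep
G: vegetarian, no sesame — OK
H: has spelt, so not Whole30-style; has anchovy, so not vegetarian — no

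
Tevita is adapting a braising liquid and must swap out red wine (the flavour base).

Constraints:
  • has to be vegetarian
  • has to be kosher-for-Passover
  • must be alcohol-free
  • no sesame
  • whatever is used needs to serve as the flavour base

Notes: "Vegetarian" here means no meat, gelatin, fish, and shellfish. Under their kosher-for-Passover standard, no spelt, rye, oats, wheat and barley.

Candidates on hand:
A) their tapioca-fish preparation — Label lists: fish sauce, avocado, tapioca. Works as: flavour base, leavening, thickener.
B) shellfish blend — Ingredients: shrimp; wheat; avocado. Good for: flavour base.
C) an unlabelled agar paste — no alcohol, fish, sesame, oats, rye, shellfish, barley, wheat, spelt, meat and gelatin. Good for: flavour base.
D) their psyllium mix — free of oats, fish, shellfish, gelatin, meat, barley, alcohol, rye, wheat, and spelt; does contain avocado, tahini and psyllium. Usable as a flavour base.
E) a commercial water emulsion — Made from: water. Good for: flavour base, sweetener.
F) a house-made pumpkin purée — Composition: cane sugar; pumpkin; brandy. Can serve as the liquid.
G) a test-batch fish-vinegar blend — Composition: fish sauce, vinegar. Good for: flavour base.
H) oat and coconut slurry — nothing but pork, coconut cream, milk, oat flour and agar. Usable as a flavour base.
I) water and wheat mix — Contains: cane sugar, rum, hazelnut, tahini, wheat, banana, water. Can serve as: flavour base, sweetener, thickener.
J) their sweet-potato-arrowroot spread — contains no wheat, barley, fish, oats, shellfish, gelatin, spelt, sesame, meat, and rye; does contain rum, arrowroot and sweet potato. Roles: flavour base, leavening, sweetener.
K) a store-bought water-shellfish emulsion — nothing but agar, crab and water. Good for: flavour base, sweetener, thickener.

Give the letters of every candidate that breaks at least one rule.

A: has fish sauce, so not vegetarian — no
B: has shrimp, so not vegetarian; has wheat, so not kosher-for-Passover — out
C: no sesame, no alcohol — OK
D: has tahini, so not sesame-free — no
E: only water; none excluded — OK
F: not usable as a flavour base; has brandy, so not alcohol-free — out
G: has fish sauce, so not vegetarian — out
H: has pork, so not vegetarian; has oat flour, so not kosher-for-Passover — no
I: has wheat, so not kosher-for-Passover; has tahini, so not sesame-free (and 1 more) — no
J: has rum, so not alcohol-free — out
K: has crab, so not vegetarian — out

A, B, D, F, G, H, I, J, K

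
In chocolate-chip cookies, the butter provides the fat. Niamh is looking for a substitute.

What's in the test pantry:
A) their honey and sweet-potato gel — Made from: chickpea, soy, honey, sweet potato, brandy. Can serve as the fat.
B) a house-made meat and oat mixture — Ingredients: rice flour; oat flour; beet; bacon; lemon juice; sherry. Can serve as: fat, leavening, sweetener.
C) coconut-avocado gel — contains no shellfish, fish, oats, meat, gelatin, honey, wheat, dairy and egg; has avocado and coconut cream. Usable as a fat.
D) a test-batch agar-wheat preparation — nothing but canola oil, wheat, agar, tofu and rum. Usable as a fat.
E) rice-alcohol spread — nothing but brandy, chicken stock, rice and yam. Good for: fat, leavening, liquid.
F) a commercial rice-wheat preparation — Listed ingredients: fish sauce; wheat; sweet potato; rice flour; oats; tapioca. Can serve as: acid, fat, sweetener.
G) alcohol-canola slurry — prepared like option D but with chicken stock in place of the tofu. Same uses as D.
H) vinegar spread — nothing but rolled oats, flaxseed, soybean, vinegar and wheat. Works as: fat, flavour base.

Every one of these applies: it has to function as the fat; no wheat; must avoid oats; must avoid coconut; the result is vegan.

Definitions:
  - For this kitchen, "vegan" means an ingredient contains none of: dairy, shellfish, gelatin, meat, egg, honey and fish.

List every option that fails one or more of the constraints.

A: has honey, so not vegan — out
B: has bacon, so not vegan; has oat flour, so not oat-free — reject
C: has coconut cream, so not coconut-free — out
D: has wheat, so not wheat-free — no
E: has chicken stock, so not vegan — reject
F: has fish sauce, so not vegan; has oats, so not oat-free (and 1 more) — no
G: has chicken stock, so not vegan; has wheat, so not wheat-free — out
H: has rolled oats, so not oat-free; has wheat, so not wheat-free — out

A, B, C, D, E, F, G, H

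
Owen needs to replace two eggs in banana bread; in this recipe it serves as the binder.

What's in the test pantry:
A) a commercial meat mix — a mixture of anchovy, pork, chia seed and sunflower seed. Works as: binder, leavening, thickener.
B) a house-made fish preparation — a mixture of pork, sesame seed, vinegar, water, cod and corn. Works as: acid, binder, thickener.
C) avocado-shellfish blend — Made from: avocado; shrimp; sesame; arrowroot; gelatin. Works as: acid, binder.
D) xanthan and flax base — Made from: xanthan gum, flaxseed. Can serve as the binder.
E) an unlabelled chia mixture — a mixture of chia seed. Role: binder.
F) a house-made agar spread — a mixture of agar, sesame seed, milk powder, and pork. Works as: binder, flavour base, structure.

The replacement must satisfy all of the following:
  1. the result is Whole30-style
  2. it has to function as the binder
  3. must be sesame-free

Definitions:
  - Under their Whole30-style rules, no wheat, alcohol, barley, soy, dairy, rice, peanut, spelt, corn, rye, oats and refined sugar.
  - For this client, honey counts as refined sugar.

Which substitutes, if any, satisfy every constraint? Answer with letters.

A: Whole30-style, no sesame — keep
B: has corn, so not Whole30-style; has sesame seed, so not sesame-free — no
C: has sesame, so not sesame-free — reject
D: every rule checks out — valid
E: only chia seed; none excluded — OK
F: has milk powder, so not Whole30-style; has sesame seed, so not sesame-free — reject

A, D, E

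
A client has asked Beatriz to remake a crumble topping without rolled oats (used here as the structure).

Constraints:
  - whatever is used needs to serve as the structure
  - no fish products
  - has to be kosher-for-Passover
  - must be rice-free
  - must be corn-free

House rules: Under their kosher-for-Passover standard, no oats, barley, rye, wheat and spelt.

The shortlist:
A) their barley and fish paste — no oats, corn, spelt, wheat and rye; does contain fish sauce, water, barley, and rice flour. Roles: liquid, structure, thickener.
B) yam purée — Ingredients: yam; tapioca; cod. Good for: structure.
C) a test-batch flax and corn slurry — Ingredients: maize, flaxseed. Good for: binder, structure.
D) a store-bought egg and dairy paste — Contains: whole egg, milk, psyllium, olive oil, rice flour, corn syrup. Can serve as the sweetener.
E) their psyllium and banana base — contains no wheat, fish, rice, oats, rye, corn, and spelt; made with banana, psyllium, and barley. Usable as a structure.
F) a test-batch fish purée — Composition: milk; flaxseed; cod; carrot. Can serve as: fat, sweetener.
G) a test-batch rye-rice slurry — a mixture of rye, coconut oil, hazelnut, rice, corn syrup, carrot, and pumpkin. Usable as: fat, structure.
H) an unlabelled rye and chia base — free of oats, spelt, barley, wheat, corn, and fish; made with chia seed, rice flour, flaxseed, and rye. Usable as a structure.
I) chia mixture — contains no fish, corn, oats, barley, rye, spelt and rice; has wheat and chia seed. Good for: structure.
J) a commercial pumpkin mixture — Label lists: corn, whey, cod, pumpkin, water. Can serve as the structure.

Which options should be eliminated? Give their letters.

A: has barley, so not kosher-for-Passover; has fish sauce, so not fish-free (and 1 more) — out
B: has cod, so not fish-free — no
C: has maize, so not corn-free — reject
D: not usable as a structure; has corn syrup, so not corn-free (and 1 more) — no
E: has barley, so not kosher-for-Passover — no
F: not usable as a structure; has cod, so not fish-free — out
G: has rye, so not kosher-for-Passover; has corn syrup, so not corn-free (and 1 more) — no
H: has rye, so not kosher-for-Passover; has rice flour, so not rice-free — no
I: has wheat, so not kosher-for-Passover — no
J: has cod, so not fish-free; has corn, so not corn-free — out

A, B, C, D, E, F, G, H, I, J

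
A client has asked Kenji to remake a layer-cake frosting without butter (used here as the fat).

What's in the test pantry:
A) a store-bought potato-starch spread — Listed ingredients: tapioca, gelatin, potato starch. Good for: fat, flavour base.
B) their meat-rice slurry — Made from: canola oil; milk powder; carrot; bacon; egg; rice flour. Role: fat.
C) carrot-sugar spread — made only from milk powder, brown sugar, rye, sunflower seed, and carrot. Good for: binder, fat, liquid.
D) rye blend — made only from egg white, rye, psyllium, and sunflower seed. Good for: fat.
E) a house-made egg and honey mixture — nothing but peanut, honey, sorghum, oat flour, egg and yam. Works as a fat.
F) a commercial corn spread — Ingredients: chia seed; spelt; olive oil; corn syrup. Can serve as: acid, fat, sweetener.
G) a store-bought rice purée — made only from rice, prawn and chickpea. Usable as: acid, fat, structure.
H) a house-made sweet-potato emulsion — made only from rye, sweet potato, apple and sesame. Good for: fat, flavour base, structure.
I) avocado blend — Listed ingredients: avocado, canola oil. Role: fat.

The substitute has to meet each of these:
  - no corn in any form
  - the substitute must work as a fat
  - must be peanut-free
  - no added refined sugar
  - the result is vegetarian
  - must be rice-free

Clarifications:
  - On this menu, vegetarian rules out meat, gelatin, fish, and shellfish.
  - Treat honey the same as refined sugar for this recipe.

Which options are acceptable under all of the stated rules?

D, H, I

A: has gelatin, so not vegetarian — out
B: has bacon, so not vegetarian; has rice flour, so not rice-free — no
C: has brown sugar, so not no-added-sugar — reject
D: nothing on the exclusion list — keep
E: has honey, so not no-added-sugar; has peanut, so not peanut-free — out
F: has corn syrup, so not corn-free — no
G: has prawn, so not vegetarian; has rice, so not rice-free — out
H: every rule checks out — keep
I: only canola oil and avocado; none excluded — OK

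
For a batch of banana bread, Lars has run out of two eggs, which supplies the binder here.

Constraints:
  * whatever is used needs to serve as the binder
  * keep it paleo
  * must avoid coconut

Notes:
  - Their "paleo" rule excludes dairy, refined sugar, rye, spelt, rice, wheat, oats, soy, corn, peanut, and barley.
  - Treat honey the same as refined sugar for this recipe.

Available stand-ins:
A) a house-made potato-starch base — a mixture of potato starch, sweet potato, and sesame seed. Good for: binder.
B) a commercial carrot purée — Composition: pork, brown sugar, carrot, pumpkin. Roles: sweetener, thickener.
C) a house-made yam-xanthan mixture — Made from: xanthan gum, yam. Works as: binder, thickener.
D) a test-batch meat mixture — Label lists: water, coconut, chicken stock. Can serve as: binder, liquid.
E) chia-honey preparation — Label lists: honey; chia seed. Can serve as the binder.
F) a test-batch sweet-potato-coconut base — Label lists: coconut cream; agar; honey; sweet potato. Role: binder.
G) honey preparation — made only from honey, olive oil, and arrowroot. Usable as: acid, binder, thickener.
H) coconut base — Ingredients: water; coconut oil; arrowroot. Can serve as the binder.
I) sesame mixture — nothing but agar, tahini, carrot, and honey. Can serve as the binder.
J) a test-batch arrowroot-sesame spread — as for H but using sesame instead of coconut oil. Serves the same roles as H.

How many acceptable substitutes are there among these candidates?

3

A: paleo, no coconut — OK
B: not usable as a binder; has brown sugar, so not paleo — no
C: paleo, no coconut — keep
D: has coconut, so not coconut-free — out
E: has honey, so not paleo — reject
F: has honey, so not paleo; has coconut cream, so not coconut-free — reject
G: has honey, so not paleo — no
H: has coconut oil, so not coconut-free — reject
I: has honey, so not paleo — reject
J: only sesame, arrowroot and water; none excluded — OK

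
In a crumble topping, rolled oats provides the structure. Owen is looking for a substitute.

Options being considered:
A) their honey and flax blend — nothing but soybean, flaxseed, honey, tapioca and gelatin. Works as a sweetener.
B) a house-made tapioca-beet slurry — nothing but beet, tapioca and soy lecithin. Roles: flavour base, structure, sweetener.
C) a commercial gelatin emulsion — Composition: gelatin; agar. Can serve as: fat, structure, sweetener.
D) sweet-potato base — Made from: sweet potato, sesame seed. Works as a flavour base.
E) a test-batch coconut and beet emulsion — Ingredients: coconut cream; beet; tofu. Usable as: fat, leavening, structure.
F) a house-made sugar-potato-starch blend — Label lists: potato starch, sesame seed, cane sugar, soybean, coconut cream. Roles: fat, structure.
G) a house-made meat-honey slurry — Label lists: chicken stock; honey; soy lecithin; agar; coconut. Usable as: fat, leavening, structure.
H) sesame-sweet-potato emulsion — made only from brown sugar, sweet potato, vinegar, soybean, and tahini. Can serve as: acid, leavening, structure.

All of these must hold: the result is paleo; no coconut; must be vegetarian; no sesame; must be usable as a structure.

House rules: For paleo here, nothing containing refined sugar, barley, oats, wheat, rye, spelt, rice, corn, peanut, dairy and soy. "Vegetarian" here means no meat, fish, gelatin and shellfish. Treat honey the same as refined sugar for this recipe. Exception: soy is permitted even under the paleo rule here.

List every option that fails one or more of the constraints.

A, C, D, E, F, G, H

A: not usable as a structure; has honey, so not paleo (and 1 more) — out
B: soy is permitted under the paleo carve-out; nothing else excluded — valid
C: has gelatin, so not vegetarian — reject
D: not usable as a structure; has sesame seed, so not sesame-free — reject
E: has coconut cream, so not coconut-free — out
F: has cane sugar, so not paleo; has sesame seed, so not sesame-free (and 1 more) — out
G: has honey, so not paleo; has chicken stock, so not vegetarian (and 1 more) — reject
H: has brown sugar, so not paleo; has tahini, so not sesame-free — reject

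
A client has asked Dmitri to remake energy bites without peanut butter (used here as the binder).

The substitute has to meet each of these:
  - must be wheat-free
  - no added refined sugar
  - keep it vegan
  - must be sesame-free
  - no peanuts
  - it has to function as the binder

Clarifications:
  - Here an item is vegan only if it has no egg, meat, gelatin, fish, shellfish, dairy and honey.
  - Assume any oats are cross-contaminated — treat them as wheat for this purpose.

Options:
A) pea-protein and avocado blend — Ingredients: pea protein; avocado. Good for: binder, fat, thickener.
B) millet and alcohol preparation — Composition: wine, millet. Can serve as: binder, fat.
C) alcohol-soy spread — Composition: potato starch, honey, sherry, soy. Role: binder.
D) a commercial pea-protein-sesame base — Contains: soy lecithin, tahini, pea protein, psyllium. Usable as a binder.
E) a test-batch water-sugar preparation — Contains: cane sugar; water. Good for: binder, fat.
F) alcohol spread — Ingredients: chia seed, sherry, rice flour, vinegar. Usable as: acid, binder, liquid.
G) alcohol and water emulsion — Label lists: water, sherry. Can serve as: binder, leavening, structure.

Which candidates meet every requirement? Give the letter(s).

A: every rule checks out — keep
B: works as a binder, wheat-free, no refined sugar — keep
C: has honey, so not vegan — no
D: has tahini, so not sesame-free — reject
E: has cane sugar, so not no-added-sugar — reject
F: vegan, no peanut — valid
G: only sherry and water; none excluded — OK

A, B, F, G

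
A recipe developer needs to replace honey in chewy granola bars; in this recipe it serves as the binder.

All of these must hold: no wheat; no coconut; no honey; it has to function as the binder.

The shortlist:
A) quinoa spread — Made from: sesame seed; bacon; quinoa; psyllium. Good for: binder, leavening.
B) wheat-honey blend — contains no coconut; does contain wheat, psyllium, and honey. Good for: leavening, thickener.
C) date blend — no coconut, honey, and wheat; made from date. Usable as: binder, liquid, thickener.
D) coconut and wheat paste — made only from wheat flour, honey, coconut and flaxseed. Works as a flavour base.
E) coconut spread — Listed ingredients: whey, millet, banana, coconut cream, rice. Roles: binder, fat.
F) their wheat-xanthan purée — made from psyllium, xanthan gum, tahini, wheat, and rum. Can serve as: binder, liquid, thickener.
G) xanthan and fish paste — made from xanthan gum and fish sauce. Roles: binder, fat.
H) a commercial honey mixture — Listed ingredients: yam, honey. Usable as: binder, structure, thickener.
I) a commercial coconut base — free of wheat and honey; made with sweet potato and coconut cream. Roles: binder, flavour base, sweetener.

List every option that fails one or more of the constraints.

B, D, E, F, H, I

A: works as a binder, no coconut, no honey — OK
B: not usable as a binder; has wheat, so not wheat-free (and 1 more) — out
C: no coconut, no honey — OK
D: not usable as a binder; has wheat flour, so not wheat-free (and 2 more) — no
E: has coconut cream, so not coconut-free — out
F: has wheat, so not wheat-free — reject
G: nothing on the exclusion list — keep
H: has honey, so not honey-free — reject
I: has coconut cream, so not coconut-free — no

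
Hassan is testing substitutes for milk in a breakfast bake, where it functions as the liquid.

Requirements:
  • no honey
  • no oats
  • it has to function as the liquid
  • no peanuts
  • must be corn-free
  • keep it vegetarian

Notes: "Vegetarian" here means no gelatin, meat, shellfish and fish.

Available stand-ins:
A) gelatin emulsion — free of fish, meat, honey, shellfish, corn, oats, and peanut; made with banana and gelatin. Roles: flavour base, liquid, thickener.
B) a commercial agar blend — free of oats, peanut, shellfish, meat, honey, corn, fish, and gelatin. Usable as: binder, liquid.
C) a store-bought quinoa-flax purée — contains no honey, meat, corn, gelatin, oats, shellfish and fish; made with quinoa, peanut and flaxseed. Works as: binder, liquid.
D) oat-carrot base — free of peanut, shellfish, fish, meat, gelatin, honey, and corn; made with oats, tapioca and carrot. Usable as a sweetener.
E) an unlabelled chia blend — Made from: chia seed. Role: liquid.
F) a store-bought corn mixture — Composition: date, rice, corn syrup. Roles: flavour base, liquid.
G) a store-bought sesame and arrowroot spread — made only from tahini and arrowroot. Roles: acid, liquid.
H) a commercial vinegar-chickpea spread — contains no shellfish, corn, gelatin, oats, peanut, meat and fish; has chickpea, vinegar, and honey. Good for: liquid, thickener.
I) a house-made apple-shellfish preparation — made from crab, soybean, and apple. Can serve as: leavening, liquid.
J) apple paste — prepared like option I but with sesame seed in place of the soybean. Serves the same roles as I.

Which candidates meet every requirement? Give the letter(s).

B, E, G

A: has gelatin, so not vegetarian — out
B: no honey, no corn — OK
C: has peanut, so not peanut-free — out
D: not usable as a liquid; has oats, so not oat-free — out
E: nothing on the exclusion list — keep
F: has corn syrup, so not corn-free — no
G: nothing on the exclusion list — valid
H: has honey, so not honey-free — no
I: has crab, so not vegetarian — out
J: has crab, so not vegetarian — out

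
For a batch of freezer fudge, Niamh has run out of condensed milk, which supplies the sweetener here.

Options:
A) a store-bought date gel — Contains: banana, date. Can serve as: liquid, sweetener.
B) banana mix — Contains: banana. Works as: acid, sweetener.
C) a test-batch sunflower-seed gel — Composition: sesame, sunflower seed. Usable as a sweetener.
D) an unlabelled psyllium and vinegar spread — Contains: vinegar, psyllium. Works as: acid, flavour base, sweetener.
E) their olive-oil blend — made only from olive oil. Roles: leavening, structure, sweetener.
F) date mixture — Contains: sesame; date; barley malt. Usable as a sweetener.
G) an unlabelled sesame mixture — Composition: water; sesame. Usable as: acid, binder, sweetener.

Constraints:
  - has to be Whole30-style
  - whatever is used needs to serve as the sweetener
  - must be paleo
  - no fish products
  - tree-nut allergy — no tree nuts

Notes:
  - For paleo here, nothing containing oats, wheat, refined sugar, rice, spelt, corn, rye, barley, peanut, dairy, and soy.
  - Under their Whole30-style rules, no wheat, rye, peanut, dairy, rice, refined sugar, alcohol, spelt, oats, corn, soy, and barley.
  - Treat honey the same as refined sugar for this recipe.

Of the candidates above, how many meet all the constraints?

A: paleo, no fish — valid
B: only banana; none excluded — keep
C: works as a sweetener, paleo, no tree nuts — valid
D: every rule checks out — OK
E: only olive oil; none excluded — valid
F: has barley malt, so not paleo; has barley malt, so not Whole30-style — reject
G: works as a sweetener, paleo, no fish — OK

6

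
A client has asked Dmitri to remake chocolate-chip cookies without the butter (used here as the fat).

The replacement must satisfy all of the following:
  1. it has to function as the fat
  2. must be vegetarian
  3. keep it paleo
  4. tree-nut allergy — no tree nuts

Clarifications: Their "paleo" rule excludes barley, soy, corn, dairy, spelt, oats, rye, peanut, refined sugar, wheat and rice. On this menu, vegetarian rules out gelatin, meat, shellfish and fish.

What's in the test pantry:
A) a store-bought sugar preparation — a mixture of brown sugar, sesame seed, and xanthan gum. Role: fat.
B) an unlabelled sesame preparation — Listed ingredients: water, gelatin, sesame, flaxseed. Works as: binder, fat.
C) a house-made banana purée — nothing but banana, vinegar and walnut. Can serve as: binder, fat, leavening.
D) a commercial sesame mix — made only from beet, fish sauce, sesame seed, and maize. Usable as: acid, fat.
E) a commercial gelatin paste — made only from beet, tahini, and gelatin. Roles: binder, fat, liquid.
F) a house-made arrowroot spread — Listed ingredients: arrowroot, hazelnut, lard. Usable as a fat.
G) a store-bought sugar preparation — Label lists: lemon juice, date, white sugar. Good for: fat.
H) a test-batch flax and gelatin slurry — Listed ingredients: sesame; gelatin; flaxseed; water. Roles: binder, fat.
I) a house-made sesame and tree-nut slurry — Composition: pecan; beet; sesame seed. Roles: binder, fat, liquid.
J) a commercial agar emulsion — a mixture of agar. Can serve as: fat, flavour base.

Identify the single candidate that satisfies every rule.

J

A: has brown sugar, so not paleo — out
B: has gelatin, so not vegetarian — out
C: has walnut, so not tree-nut-free — reject
D: has maize, so not paleo; has fish sauce, so not vegetarian — out
E: has gelatin, so not vegetarian — reject
F: has lard, so not vegetarian; has hazelnut, so not tree-nut-free — no
G: has white sugar, so not paleo — out
H: has gelatin, so not vegetarian — reject
I: has pecan, so not tree-nut-free — no
J: vegetarian, no tree nuts — valid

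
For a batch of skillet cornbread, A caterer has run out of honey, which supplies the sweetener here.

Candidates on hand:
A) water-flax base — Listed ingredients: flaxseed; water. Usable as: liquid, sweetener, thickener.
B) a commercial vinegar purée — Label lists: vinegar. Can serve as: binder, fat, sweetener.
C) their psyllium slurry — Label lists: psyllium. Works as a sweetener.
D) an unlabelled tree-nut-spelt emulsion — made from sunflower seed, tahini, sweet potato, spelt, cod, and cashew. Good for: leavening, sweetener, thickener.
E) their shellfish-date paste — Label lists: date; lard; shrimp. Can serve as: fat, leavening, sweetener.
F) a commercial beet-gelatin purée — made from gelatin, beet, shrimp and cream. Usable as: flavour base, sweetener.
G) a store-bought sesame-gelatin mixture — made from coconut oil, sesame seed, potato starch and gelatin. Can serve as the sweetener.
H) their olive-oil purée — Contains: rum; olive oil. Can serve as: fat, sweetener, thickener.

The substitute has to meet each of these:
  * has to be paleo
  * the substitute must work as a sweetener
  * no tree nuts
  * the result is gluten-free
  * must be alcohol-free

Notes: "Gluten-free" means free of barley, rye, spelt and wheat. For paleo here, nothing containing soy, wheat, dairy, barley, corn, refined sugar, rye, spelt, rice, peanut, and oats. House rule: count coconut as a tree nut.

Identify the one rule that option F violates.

paleo

usable as a sweetener: satisfied
gluten-free: satisfied
paleo: has cream — fails
tree-nut-free: satisfied
alcohol-free: satisfied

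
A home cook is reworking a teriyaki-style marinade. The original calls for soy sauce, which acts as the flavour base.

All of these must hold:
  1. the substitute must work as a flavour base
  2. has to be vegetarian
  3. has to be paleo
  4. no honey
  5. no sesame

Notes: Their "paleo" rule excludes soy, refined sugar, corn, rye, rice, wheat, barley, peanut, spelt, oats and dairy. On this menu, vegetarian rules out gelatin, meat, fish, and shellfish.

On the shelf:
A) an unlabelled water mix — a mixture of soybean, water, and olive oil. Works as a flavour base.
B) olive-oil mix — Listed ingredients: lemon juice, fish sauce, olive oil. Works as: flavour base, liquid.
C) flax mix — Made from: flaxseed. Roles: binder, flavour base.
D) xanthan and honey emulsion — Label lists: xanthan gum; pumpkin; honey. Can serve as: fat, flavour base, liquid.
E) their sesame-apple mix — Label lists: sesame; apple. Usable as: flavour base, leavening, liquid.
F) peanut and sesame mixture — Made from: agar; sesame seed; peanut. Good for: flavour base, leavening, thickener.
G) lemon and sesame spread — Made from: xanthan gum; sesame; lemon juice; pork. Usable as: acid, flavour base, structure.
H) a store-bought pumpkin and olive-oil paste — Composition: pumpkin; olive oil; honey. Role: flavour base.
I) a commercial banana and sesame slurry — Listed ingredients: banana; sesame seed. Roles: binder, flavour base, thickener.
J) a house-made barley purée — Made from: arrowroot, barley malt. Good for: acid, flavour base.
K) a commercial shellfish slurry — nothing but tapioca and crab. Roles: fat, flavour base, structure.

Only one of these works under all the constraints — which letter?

C

A: has soybean, so not paleo — out
B: has fish sauce, so not vegetarian — reject
C: nothing on the exclusion list — OK
D: has honey, so not honey-free — reject
E: has sesame, so not sesame-free — out
F: has peanut, so not paleo; has sesame seed, so not sesame-free — reject
G: has pork, so not vegetarian; has sesame, so not sesame-free — reject
H: has honey, so not honey-free — reject
I: has sesame seed, so not sesame-free — reject
J: has barley malt, so not paleo — no
K: has crab, so not vegetarian — out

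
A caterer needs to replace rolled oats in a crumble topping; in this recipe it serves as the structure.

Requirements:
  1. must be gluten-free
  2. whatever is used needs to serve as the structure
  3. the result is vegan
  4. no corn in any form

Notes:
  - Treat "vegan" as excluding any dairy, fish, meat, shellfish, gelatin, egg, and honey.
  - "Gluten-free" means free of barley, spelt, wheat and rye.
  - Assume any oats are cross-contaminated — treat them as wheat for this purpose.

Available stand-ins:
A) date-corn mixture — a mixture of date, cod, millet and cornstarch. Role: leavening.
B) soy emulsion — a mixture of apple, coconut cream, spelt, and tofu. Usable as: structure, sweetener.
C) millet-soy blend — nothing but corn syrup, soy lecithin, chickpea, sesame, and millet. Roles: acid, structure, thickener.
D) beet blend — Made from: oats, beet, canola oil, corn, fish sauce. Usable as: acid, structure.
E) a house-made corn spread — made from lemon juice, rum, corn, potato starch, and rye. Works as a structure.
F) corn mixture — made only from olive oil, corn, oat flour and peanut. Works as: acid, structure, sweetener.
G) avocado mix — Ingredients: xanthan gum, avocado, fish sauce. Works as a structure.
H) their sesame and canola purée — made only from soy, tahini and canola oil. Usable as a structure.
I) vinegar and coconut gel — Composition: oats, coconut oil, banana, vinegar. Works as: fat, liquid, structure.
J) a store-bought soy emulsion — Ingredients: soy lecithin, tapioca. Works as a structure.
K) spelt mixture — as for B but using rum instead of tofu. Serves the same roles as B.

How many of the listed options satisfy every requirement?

2

A: not usable as a structure; has cod, so not vegan (and 1 more) — reject
B: has spelt, so not gluten-free — out
C: has corn syrup, so not corn-free — no
D: has fish sauce, so not vegan; has oats, so not gluten-free (and 1 more) — reject
E: has rye, so not gluten-free; has corn, so not corn-free — reject
F: has oat flour, so not gluten-free; has corn, so not corn-free — out
G: has fish sauce, so not vegan — out
H: gluten-free, no corn — valid
I: has oats, so not gluten-free — out
J: works as a structure, no corn, gluten-free — valid
K: has spelt, so not gluten-free — reject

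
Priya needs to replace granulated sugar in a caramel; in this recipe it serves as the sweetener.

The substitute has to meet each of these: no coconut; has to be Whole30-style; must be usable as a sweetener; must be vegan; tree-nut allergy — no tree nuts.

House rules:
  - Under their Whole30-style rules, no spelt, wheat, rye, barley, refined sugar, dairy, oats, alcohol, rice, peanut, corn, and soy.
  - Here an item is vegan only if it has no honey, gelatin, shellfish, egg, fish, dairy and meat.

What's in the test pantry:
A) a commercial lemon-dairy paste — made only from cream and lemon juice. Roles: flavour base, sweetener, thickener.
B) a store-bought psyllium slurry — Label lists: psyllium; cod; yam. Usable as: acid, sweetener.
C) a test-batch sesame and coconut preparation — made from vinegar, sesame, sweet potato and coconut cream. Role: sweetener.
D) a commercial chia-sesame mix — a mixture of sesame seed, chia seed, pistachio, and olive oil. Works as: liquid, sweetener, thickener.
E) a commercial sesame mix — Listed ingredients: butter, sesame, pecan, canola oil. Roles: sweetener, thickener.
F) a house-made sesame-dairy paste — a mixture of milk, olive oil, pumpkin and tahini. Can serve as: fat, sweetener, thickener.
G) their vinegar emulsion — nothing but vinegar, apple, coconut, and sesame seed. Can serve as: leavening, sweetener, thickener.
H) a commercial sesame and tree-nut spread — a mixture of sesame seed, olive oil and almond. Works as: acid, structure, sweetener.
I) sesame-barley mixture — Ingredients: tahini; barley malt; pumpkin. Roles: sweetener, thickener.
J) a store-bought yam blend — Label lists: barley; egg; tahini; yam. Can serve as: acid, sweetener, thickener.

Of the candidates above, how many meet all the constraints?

0

A: has cream, so not Whole30-style; has cream, so not vegan — no
B: has cod, so not vegan — out
C: has coconut cream, so not coconut-free — no
D: has pistachio, so not tree-nut-free — reject
E: has butter, so not Whole30-style; has butter, so not vegan (and 1 more) — no
F: has milk, so not Whole30-style; has milk, so not vegan — out
G: has coconut, so not coconut-free — out
H: has almond, so not tree-nut-free — out
I: has barley malt, so not Whole30-style — reject
J: has barley, so not Whole30-style; has egg, so not vegan — out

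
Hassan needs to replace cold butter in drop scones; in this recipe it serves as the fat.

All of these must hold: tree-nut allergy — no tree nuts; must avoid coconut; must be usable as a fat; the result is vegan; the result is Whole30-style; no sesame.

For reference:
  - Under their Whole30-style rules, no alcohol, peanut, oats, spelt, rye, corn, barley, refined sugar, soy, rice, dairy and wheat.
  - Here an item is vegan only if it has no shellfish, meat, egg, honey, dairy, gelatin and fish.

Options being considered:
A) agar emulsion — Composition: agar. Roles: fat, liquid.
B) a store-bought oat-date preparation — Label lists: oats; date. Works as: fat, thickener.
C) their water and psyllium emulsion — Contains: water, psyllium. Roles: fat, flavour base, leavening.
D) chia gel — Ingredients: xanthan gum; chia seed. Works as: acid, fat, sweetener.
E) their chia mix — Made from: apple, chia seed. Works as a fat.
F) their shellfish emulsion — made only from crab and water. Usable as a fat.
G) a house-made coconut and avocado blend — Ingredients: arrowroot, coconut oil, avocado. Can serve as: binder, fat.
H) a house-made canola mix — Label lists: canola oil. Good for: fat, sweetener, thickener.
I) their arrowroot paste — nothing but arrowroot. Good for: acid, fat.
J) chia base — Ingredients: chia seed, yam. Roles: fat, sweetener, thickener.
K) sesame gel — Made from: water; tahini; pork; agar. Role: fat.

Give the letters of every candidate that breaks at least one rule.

B, F, G, K

A: vegan, Whole30-style — keep
B: has oats, so not Whole30-style — reject
C: only water and psyllium; none excluded — valid
D: every rule checks out — valid
E: only apple and chia seed; none excluded — OK
F: has crab, so not vegan — no
G: has coconut oil, so not coconut-free — no
H: works as a fat, no tree nuts, no sesame — OK
I: vegan, no sesame — OK
J: nothing on the exclusion list — keep
K: has pork, so not vegan; has tahini, so not sesame-free — reject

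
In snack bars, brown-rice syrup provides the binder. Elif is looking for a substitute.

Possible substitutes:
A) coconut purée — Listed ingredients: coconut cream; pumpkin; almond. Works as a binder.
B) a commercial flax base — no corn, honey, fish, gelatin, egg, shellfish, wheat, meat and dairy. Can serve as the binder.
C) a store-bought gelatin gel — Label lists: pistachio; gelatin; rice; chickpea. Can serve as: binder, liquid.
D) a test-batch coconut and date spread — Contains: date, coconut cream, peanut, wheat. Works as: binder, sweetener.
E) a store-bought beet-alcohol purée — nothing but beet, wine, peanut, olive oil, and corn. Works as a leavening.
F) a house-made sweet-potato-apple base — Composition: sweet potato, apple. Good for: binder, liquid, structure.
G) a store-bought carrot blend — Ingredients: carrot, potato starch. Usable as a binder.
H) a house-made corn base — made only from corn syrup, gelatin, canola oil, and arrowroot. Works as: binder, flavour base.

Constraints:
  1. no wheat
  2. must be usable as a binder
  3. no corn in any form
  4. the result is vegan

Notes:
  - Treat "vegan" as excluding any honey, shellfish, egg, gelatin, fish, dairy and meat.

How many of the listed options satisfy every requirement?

A: nothing on the exclusion list — keep
B: all constraints satisfied — keep
C: has gelatin, so not vegan — no
D: has wheat, so not wheat-free — out
E: not usable as a binder; has corn, so not corn-free — no
F: no corn, no wheat — valid
G: only carrot and potato starch; none excluded — OK
H: has gelatin, so not vegan; has corn syrup, so not corn-free — out

4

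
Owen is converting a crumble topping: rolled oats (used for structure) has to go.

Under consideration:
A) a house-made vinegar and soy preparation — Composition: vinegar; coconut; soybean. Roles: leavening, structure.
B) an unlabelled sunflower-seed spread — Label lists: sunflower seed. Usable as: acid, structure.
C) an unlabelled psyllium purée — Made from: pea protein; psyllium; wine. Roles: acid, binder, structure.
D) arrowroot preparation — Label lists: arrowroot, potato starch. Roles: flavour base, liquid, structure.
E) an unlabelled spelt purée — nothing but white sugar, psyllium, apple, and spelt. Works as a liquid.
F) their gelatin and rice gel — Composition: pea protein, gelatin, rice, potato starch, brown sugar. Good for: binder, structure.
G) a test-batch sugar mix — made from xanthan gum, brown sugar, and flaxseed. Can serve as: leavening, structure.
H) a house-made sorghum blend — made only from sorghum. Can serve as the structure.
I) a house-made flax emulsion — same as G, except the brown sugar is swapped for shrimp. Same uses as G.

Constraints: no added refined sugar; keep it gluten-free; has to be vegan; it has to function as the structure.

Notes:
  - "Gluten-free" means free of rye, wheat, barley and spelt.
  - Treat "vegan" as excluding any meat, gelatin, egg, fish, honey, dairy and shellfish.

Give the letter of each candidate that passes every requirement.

A, B, C, D, H

A: only coconut, soybean, and vinegar; none excluded — OK
B: only sunflower seed; none excluded — valid
C: only wine, psyllium and pea protein; none excluded — OK
D: works as a structure, no refined sugar, gluten-free — OK
E: not usable as a structure; has spelt, so not gluten-free (and 1 more) — out
F: has gelatin, so not vegan; has brown sugar, so not no-added-sugar — no
G: has brown sugar, so not no-added-sugar — out
H: only sorghum; none excluded — OK
I: has shrimp, so not vegan — no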